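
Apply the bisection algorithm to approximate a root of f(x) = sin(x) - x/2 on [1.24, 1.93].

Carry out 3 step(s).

f(x) = sin(x) - x/2
Initial interval: [1.24, 1.93]

Iteration 1:
  c_1 = (1.240000 + 1.930000)/2 = 1.585000
  f(c_1) = f(1.585000) = 0.207399
  f(a) × f(c) ≥ 0, new interval: [1.585000, 1.930000]
Iteration 2:
  c_2 = (1.585000 + 1.930000)/2 = 1.757500
  f(c_2) = f(1.757500) = 0.103871
  f(a) × f(c) ≥ 0, new interval: [1.757500, 1.930000]
Iteration 3:
  c_3 = (1.757500 + 1.930000)/2 = 1.843750
  f(c_3) = f(1.843750) = 0.041104
  f(a) × f(c) ≥ 0, new interval: [1.843750, 1.930000]

After 3 iteration(s), the approximation is c_3 = 1.843750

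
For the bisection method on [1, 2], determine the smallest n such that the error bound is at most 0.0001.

We need (b-a)/2^n ≤ 0.0001
(2 - 1)/2^n ≤ 0.0001
1/2^n ≤ 0.0001
2^n ≥ 10000
n ≥ log₂(10000) = 13.29
n ≥ 14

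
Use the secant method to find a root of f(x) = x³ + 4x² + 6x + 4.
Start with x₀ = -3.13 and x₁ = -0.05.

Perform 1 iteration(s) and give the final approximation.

f(x) = x³ + 4x² + 6x + 4
x₀ = -3.13, x₁ = -0.05

Secant formula: x_{n+1} = x_n - f(x_n)(x_n - x_{n-1})/(f(x_n) - f(x_{n-1}))

Iteration 1:
  f(-3.130000) = -6.256697
  f(-0.050000) = 3.709875
  x_2 = -0.050000 - 3.709875×(-0.050000 - (-3.130000))/(3.709875 - (-6.256697))
       = -1.196474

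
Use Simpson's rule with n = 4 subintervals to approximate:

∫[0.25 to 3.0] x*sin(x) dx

f(x) = x*sin(x)
a = 0.25, b = 3.0, n = 4
h = (b - a)/n = 0.687500

Simpson's rule: (h/3)[f(x₀) + 4f(x₁) + 2f(x₂) + ... + f(xₙ)]

x_0 = 0.2500, f(x_0) = 0.061851, coefficient = 1
x_1 = 0.9375, f(x_1) = 0.755701, coefficient = 4
x_2 = 1.6250, f(x_2) = 1.622613, coefficient = 2
x_3 = 2.3125, f(x_3) = 1.705050, coefficient = 4
x_4 = 3.0000, f(x_4) = 0.423360, coefficient = 1

I ≈ (0.687500/3) × 13.573440 = 3.110580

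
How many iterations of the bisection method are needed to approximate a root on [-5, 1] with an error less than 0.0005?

We need (b-a)/2^n ≤ 0.0005
(1 - (-5))/2^n ≤ 0.0005
6/2^n ≤ 0.0005
2^n ≥ 12000
n ≥ log₂(12000) = 13.55
n ≥ 14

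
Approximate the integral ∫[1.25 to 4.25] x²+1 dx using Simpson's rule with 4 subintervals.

f(x) = x²+1
a = 1.25, b = 4.25, n = 4
h = (b - a)/n = 0.750000

Simpson's rule: (h/3)[f(x₀) + 4f(x₁) + 2f(x₂) + ... + f(xₙ)]

x_0 = 1.2500, f(x_0) = 2.562500, coefficient = 1
x_1 = 2.0000, f(x_1) = 5.000000, coefficient = 4
x_2 = 2.7500, f(x_2) = 8.562500, coefficient = 2
x_3 = 3.5000, f(x_3) = 13.250000, coefficient = 4
x_4 = 4.2500, f(x_4) = 19.062500, coefficient = 1

I ≈ (0.750000/3) × 111.750000 = 27.937500
Exact value: 27.937500
Error: 0.000000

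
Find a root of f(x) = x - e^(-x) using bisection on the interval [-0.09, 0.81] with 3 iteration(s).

f(x) = x - e^(-x)
Initial interval: [-0.09, 0.81]

Iteration 1:
  c_1 = (-0.090000 + 0.810000)/2 = 0.360000
  f(c_1) = f(0.360000) = -0.337676
  f(a) × f(c) ≥ 0, new interval: [0.360000, 0.810000]
Iteration 2:
  c_2 = (0.360000 + 0.810000)/2 = 0.585000
  f(c_2) = f(0.585000) = 0.027894
  f(a) × f(c) < 0, new interval: [0.360000, 0.585000]
Iteration 3:
  c_3 = (0.360000 + 0.585000)/2 = 0.472500
  f(c_3) = f(0.472500) = -0.150942
  f(a) × f(c) ≥ 0, new interval: [0.472500, 0.585000]

After 3 iteration(s), the approximation is c_3 = 0.472500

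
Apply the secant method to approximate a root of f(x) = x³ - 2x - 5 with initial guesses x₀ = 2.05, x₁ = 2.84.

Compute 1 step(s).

f(x) = x³ - 2x - 5
x₀ = 2.05, x₁ = 2.84

Secant formula: x_{n+1} = x_n - f(x_n)(x_n - x_{n-1})/(f(x_n) - f(x_{n-1}))

Iteration 1:
  f(2.050000) = -0.484875
  f(2.840000) = 12.226304
  x_2 = 2.840000 - 12.226304×(2.840000 - 2.050000)/(12.226304 - (-0.484875))
       = 2.080135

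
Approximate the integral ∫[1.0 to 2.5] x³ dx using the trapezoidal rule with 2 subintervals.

f(x) = x³
a = 1.0, b = 2.5, n = 2
h = (b - a)/n = 0.750000

Trapezoidal rule: (h/2)[f(x₀) + 2f(x₁) + 2f(x₂) + ... + f(xₙ)]

x_0 = 1.0000, f(x_0) = 1.000000, coefficient = 1
x_1 = 1.7500, f(x_1) = 5.359375, coefficient = 2
x_2 = 2.5000, f(x_2) = 15.625000, coefficient = 1

I ≈ (0.750000/2) × 27.343750 = 10.253906
Exact value: 9.515625
Error: 0.738281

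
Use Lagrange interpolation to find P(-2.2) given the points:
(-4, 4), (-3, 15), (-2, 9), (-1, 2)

Lagrange interpolation formula:
P(x) = Σ yᵢ × Lᵢ(x)
where Lᵢ(x) = Π_{j≠i} (x - xⱼ)/(xᵢ - xⱼ)

L_0(-2.2) = (-2.2 - (-3))/(-4 - (-3)) × (-2.2 - (-2))/(-4 - (-2)) × (-2.2 - (-1))/(-4 - (-1)) = -0.032000
L_1(-2.2) = (-2.2 - (-4))/(-3 - (-4)) × (-2.2 - (-2))/(-3 - (-2)) × (-2.2 - (-1))/(-3 - (-1)) = 0.216000
L_2(-2.2) = (-2.2 - (-4))/(-2 - (-4)) × (-2.2 - (-3))/(-2 - (-3)) × (-2.2 - (-1))/(-2 - (-1)) = 0.864000
L_3(-2.2) = (-2.2 - (-4))/(-1 - (-4)) × (-2.2 - (-3))/(-1 - (-3)) × (-2.2 - (-2))/(-1 - (-2)) = -0.048000

P(-2.2) = 4×L_0(-2.2) + 15×L_1(-2.2) + 9×L_2(-2.2) + 2×L_3(-2.2)
P(-2.2) = 10.792000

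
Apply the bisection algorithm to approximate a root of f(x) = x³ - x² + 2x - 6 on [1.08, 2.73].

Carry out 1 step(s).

f(x) = x³ - x² + 2x - 6
Initial interval: [1.08, 2.73]

Iteration 1:
  c_1 = (1.080000 + 2.730000)/2 = 1.905000
  f(c_1) = f(1.905000) = 1.094268
  f(a) × f(c) < 0, new interval: [1.080000, 1.905000]

After 1 iteration(s), the approximation is c_1 = 1.905000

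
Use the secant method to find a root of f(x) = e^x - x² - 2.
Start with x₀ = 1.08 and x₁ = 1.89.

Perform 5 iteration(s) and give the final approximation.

f(x) = e^x - x² - 2
x₀ = 1.08, x₁ = 1.89

Secant formula: x_{n+1} = x_n - f(x_n)(x_n - x_{n-1})/(f(x_n) - f(x_{n-1}))

Iteration 1:
  f(1.080000) = -0.221720
  f(1.890000) = 1.047269
  x_2 = 1.890000 - 1.047269×(1.890000 - 1.080000)/(1.047269 - (-0.221720))
       = 1.221525
Iteration 2:
  f(1.890000) = 1.047269
  f(1.221525) = -0.099766
  x_3 = 1.221525 - (-0.099766)×(1.221525 - 1.890000)/(-0.099766 - 1.047269)
       = 1.279667
Iteration 3:
  f(1.221525) = -0.099766
  f(1.279667) = -0.042105
  x_4 = 1.279667 - (-0.042105)×(1.279667 - 1.221525)/(-0.042105 - (-0.099766))
       = 1.322124
Iteration 4:
  f(1.279667) = -0.042105
  f(1.322124) = 0.003369
  x_5 = 1.322124 - 0.003369×(1.322124 - 1.279667)/(0.003369 - (-0.042105))
       = 1.318979
Iteration 5:
  f(1.322124) = 0.003369
  f(1.318979) = -0.000105
  x_6 = 1.318979 - (-0.000105)×(1.318979 - 1.322124)/(-0.000105 - 0.003369)
       = 1.319073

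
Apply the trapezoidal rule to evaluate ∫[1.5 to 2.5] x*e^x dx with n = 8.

f(x) = x*e^x
a = 1.5, b = 2.5, n = 8
h = (b - a)/n = 0.125000

Trapezoidal rule: (h/2)[f(x₀) + 2f(x₁) + 2f(x₂) + ... + f(xₙ)]

x_0 = 1.5000, f(x_0) = 6.722534, coefficient = 1
x_1 = 1.6250, f(x_1) = 8.252431, coefficient = 2
x_2 = 1.7500, f(x_2) = 10.070555, coefficient = 2
x_3 = 1.8750, f(x_3) = 12.226536, coefficient = 2
x_4 = 2.0000, f(x_4) = 14.778112, coefficient = 2
x_5 = 2.1250, f(x_5) = 17.792407, coefficient = 2
x_6 = 2.2500, f(x_6) = 21.347406, coefficient = 2
x_7 = 2.3750, f(x_7) = 25.533656, coefficient = 2
x_8 = 2.5000, f(x_8) = 30.456235, coefficient = 1

I ≈ (0.125000/2) × 257.180974 = 16.073811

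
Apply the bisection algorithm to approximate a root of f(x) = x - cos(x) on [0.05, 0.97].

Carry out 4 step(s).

f(x) = x - cos(x)
Initial interval: [0.05, 0.97]

Iteration 1:
  c_1 = (0.050000 + 0.970000)/2 = 0.510000
  f(c_1) = f(0.510000) = -0.362745
  f(a) × f(c) ≥ 0, new interval: [0.510000, 0.970000]
Iteration 2:
  c_2 = (0.510000 + 0.970000)/2 = 0.740000
  f(c_2) = f(0.740000) = 0.001531
  f(a) × f(c) < 0, new interval: [0.510000, 0.740000]
Iteration 3:
  c_3 = (0.510000 + 0.740000)/2 = 0.625000
  f(c_3) = f(0.625000) = -0.185963
  f(a) × f(c) ≥ 0, new interval: [0.625000, 0.740000]
Iteration 4:
  c_4 = (0.625000 + 0.740000)/2 = 0.682500
  f(c_4) = f(0.682500) = -0.093498
  f(a) × f(c) ≥ 0, new interval: [0.682500, 0.740000]

After 4 iteration(s), the approximation is c_4 = 0.682500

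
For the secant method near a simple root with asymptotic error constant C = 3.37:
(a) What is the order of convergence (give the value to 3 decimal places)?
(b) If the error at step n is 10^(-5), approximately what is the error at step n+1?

(a) Secant method has superlinear convergence with order φ = (1+√5)/2 ≈ 1.618.
    This means |e_{n+1}| ≈ C|e_n|^1.618.

(b) With |e_n| = 10^(-5) and C = 3.37:
    |e_{n+1}| ≈ 3.37 × (10^(-5))^1.618 = 3.37 × 10^(-8.09)

(a) ≈ 1.618 (golden ratio); (b) |e_{n+1}| ≈ 2.738e-08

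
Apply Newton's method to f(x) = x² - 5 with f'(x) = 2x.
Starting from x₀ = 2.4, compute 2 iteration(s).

f(x) = x² - 5
f'(x) = 2x
x₀ = 2.4

Newton-Raphson formula: x_{n+1} = x_n - f(x_n)/f'(x_n)

Iteration 1:
  f(2.400000) = 0.760000
  f'(2.400000) = 4.800000
  x_1 = 2.400000 - 0.760000/4.800000 = 2.241667
Iteration 2:
  f(2.241667) = 0.025069
  f'(2.241667) = 4.483333
  x_2 = 2.241667 - 0.025069/4.483333 = 2.236075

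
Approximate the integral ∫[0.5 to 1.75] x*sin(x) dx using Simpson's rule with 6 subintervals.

f(x) = x*sin(x)
a = 0.5, b = 1.75, n = 6
h = (b - a)/n = 0.208333

Simpson's rule: (h/3)[f(x₀) + 4f(x₁) + 2f(x₂) + ... + f(xₙ)]

x_0 = 0.5000, f(x_0) = 0.239713, coefficient = 1
x_1 = 0.7083, f(x_1) = 0.460820, coefficient = 4
x_2 = 0.9167, f(x_2) = 0.727446, coefficient = 2
x_3 = 1.1250, f(x_3) = 1.015051, coefficient = 4
x_4 = 1.3333, f(x_4) = 1.295917, coefficient = 2
x_5 = 1.5417, f(x_5) = 1.541013, coefficient = 4
x_6 = 1.7500, f(x_6) = 1.721975, coefficient = 1

I ≈ (0.208333/3) × 18.075949 = 1.255274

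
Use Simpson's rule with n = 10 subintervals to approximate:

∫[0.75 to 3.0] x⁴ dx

f(x) = x⁴
a = 0.75, b = 3.0, n = 10
h = (b - a)/n = 0.225000

Simpson's rule: (h/3)[f(x₀) + 4f(x₁) + 2f(x₂) + ... + f(xₙ)]

x_0 = 0.7500, f(x_0) = 0.316406, coefficient = 1
x_1 = 0.9750, f(x_1) = 0.903688, coefficient = 4
x_2 = 1.2000, f(x_2) = 2.073600, coefficient = 2
x_3 = 1.4250, f(x_3) = 4.123438, coefficient = 4
x_4 = 1.6500, f(x_4) = 7.412006, coefficient = 2
x_5 = 1.8750, f(x_5) = 12.359619, coefficient = 4
x_6 = 2.1000, f(x_6) = 19.448100, coefficient = 2
x_7 = 2.3250, f(x_7) = 29.220782, coefficient = 4
x_8 = 2.5500, f(x_8) = 42.282506, coefficient = 2
x_9 = 2.7750, f(x_9) = 59.299625, coefficient = 4
x_10 = 3.0000, f(x_10) = 81.000000, coefficient = 1

I ≈ (0.225000/3) × 647.377439 = 48.553308
Exact value: 48.552539
Error: 0.000769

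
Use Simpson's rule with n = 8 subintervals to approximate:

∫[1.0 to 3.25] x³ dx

f(x) = x³
a = 1.0, b = 3.25, n = 8
h = (b - a)/n = 0.281250

Simpson's rule: (h/3)[f(x₀) + 4f(x₁) + 2f(x₂) + ... + f(xₙ)]

x_0 = 1.0000, f(x_0) = 1.000000, coefficient = 1
x_1 = 1.2812, f(x_1) = 2.103302, coefficient = 4
x_2 = 1.5625, f(x_2) = 3.814697, coefficient = 2
x_3 = 1.8438, f(x_3) = 6.267670, coefficient = 4
x_4 = 2.1250, f(x_4) = 9.595703, coefficient = 2
x_5 = 2.4062, f(x_5) = 13.932281, coefficient = 4
x_6 = 2.6875, f(x_6) = 19.410889, coefficient = 2
x_7 = 2.9688, f(x_7) = 26.165009, coefficient = 4
x_8 = 3.2500, f(x_8) = 34.328125, coefficient = 1

I ≈ (0.281250/3) × 294.843750 = 27.641602
Exact value: 27.641602
Error: 0.000000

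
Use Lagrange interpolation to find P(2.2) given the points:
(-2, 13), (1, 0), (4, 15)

Lagrange interpolation formula:
P(x) = Σ yᵢ × Lᵢ(x)
where Lᵢ(x) = Π_{j≠i} (x - xⱼ)/(xᵢ - xⱼ)

L_0(2.2) = (2.2 - 1)/(-2 - 1) × (2.2 - 4)/(-2 - 4) = -0.120000
L_1(2.2) = (2.2 - (-2))/(1 - (-2)) × (2.2 - 4)/(1 - 4) = 0.840000
L_2(2.2) = (2.2 - (-2))/(4 - (-2)) × (2.2 - 1)/(4 - 1) = 0.280000

P(2.2) = 13×L_0(2.2) + 0×L_1(2.2) + 15×L_2(2.2)
P(2.2) = 2.640000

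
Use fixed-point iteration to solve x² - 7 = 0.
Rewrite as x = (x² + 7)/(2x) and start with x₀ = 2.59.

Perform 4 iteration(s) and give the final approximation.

Equation: x² - 7 = 0
Fixed-point form: x = (x² + 7)/(2x)
x₀ = 2.59

x_1 = g(2.590000) = 2.646351
x_2 = g(2.646351) = 2.645751
x_3 = g(2.645751) = 2.645751
x_4 = g(2.645751) = 2.645751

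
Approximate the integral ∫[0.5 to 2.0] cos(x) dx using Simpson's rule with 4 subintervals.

f(x) = cos(x)
a = 0.5, b = 2.0, n = 4
h = (b - a)/n = 0.375000

Simpson's rule: (h/3)[f(x₀) + 4f(x₁) + 2f(x₂) + ... + f(xₙ)]

x_0 = 0.5000, f(x_0) = 0.877583, coefficient = 1
x_1 = 0.8750, f(x_1) = 0.640997, coefficient = 4
x_2 = 1.2500, f(x_2) = 0.315322, coefficient = 2
x_3 = 1.6250, f(x_3) = -0.054177, coefficient = 4
x_4 = 2.0000, f(x_4) = -0.416147, coefficient = 1

I ≈ (0.375000/3) × 3.439359 = 0.429920
Exact value: 0.429872
Error: 0.000048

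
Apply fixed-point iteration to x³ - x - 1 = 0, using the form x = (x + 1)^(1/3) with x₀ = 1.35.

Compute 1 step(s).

Equation: x³ - x - 1 = 0
Fixed-point form: x = (x + 1)^(1/3)
x₀ = 1.35

x_1 = g(1.350000) = 1.329503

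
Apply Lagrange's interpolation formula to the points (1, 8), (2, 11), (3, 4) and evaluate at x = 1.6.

Lagrange interpolation formula:
P(x) = Σ yᵢ × Lᵢ(x)
where Lᵢ(x) = Π_{j≠i} (x - xⱼ)/(xᵢ - xⱼ)

L_0(1.6) = (1.6 - 2)/(1 - 2) × (1.6 - 3)/(1 - 3) = 0.280000
L_1(1.6) = (1.6 - 1)/(2 - 1) × (1.6 - 3)/(2 - 3) = 0.840000
L_2(1.6) = (1.6 - 1)/(3 - 1) × (1.6 - 2)/(3 - 2) = -0.120000

P(1.6) = 8×L_0(1.6) + 11×L_1(1.6) + 4×L_2(1.6)
P(1.6) = 11.000000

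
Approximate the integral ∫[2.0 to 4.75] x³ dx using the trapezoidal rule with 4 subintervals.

f(x) = x³
a = 2.0, b = 4.75, n = 4
h = (b - a)/n = 0.687500

Trapezoidal rule: (h/2)[f(x₀) + 2f(x₁) + 2f(x₂) + ... + f(xₙ)]

x_0 = 2.0000, f(x_0) = 8.000000, coefficient = 1
x_1 = 2.6875, f(x_1) = 19.410889, coefficient = 2
x_2 = 3.3750, f(x_2) = 38.443359, coefficient = 2
x_3 = 4.0625, f(x_3) = 67.047119, coefficient = 2
x_4 = 4.7500, f(x_4) = 107.171875, coefficient = 1

I ≈ (0.687500/2) × 364.974609 = 125.460022
Exact value: 123.266602
Error: 2.193420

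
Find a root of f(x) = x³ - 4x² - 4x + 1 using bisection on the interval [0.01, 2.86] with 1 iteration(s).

f(x) = x³ - 4x² - 4x + 1
Initial interval: [0.01, 2.86]

Iteration 1:
  c_1 = (0.010000 + 2.860000)/2 = 1.435000
  f(c_1) = f(1.435000) = -10.021912
  f(a) × f(c) < 0, new interval: [0.010000, 1.435000]

After 1 iteration(s), the approximation is c_1 = 1.435000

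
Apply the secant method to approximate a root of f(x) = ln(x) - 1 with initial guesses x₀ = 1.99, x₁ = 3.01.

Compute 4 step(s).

f(x) = ln(x) - 1
x₀ = 1.99, x₁ = 3.01

Secant formula: x_{n+1} = x_n - f(x_n)(x_n - x_{n-1})/(f(x_n) - f(x_{n-1}))

Iteration 1:
  f(1.990000) = -0.311865
  f(3.010000) = 0.101940
  x_2 = 3.010000 - 0.101940×(3.010000 - 1.990000)/(0.101940 - (-0.311865))
       = 2.758725
Iteration 2:
  f(3.010000) = 0.101940
  f(2.758725) = 0.014769
  x_3 = 2.758725 - 0.014769×(2.758725 - 3.010000)/(0.014769 - 0.101940)
       = 2.716154
Iteration 3:
  f(2.758725) = 0.014769
  f(2.716154) = -0.000783
  x_4 = 2.716154 - (-0.000783)×(2.716154 - 2.758725)/(-0.000783 - 0.014769)
       = 2.718298
Iteration 4:
  f(2.716154) = -0.000783
  f(2.718298) = 0.000006
  x_5 = 2.718298 - 0.000006×(2.718298 - 2.716154)/(0.000006 - (-0.000783))
       = 2.718282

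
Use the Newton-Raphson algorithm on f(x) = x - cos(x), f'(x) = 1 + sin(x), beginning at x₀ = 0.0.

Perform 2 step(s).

f(x) = x - cos(x)
f'(x) = 1 + sin(x)
x₀ = 0.0

Newton-Raphson formula: x_{n+1} = x_n - f(x_n)/f'(x_n)

Iteration 1:
  f(0.000000) = -1.000000
  f'(0.000000) = 1.000000
  x_1 = 0.000000 - (-1.000000)/1.000000 = 1.000000
Iteration 2:
  f(1.000000) = 0.459698
  f'(1.000000) = 1.841471
  x_2 = 1.000000 - 0.459698/1.841471 = 0.750364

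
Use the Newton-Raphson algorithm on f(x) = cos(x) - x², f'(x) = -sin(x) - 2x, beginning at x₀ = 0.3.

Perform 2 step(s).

f(x) = cos(x) - x²
f'(x) = -sin(x) - 2x
x₀ = 0.3

Newton-Raphson formula: x_{n+1} = x_n - f(x_n)/f'(x_n)

Iteration 1:
  f(0.300000) = 0.865336
  f'(0.300000) = -0.895520
  x_1 = 0.300000 - 0.865336/(-0.895520) = 1.266295
Iteration 2:
  f(1.266295) = -1.303685
  f'(1.266295) = -3.486586
  x_2 = 1.266295 - (-1.303685)/(-3.486586) = 0.892380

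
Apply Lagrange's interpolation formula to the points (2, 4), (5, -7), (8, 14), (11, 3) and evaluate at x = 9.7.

Lagrange interpolation formula:
P(x) = Σ yᵢ × Lᵢ(x)
where Lᵢ(x) = Π_{j≠i} (x - xⱼ)/(xᵢ - xⱼ)

L_0(9.7) = (9.7 - 5)/(2 - 5) × (9.7 - 8)/(2 - 8) × (9.7 - 11)/(2 - 11) = 0.064117
L_1(9.7) = (9.7 - 2)/(5 - 2) × (9.7 - 8)/(5 - 8) × (9.7 - 11)/(5 - 11) = -0.315130
L_2(9.7) = (9.7 - 2)/(8 - 2) × (9.7 - 5)/(8 - 5) × (9.7 - 11)/(8 - 11) = 0.871241
L_3(9.7) = (9.7 - 2)/(11 - 2) × (9.7 - 5)/(11 - 5) × (9.7 - 8)/(11 - 8) = 0.379772

P(9.7) = 4×L_0(9.7) + (-7)×L_1(9.7) + 14×L_2(9.7) + 3×L_3(9.7)
P(9.7) = 15.799062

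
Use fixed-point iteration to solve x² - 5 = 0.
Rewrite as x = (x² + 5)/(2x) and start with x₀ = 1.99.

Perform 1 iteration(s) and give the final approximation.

Equation: x² - 5 = 0
Fixed-point form: x = (x² + 5)/(2x)
x₀ = 1.99

x_1 = g(1.990000) = 2.251281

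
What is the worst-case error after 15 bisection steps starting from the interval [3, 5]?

Bisection error bound: |error| ≤ (b-a)/2^n
|error| ≤ (5 - 3)/2^15 = 2/2^15
|error| ≤ 0.0000610352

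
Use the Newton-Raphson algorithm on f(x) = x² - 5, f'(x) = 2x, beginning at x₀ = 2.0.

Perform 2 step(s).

f(x) = x² - 5
f'(x) = 2x
x₀ = 2.0

Newton-Raphson formula: x_{n+1} = x_n - f(x_n)/f'(x_n)

Iteration 1:
  f(2.000000) = -1.000000
  f'(2.000000) = 4.000000
  x_1 = 2.000000 - (-1.000000)/4.000000 = 2.250000
Iteration 2:
  f(2.250000) = 0.062500
  f'(2.250000) = 4.500000
  x_2 = 2.250000 - 0.062500/4.500000 = 2.236111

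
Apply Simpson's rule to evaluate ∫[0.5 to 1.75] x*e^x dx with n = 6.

f(x) = x*e^x
a = 0.5, b = 1.75, n = 6
h = (b - a)/n = 0.208333

Simpson's rule: (h/3)[f(x₀) + 4f(x₁) + 2f(x₂) + ... + f(xₙ)]

x_0 = 0.5000, f(x_0) = 0.824361, coefficient = 1
x_1 = 0.7083, f(x_1) = 1.438345, coefficient = 4
x_2 = 0.9167, f(x_2) = 2.292528, coefficient = 2
x_3 = 1.1250, f(x_3) = 3.465244, coefficient = 4
x_4 = 1.3333, f(x_4) = 5.058224, coefficient = 2
x_5 = 1.5417, f(x_5) = 7.203239, coefficient = 4
x_6 = 1.7500, f(x_6) = 10.070555, coefficient = 1

I ≈ (0.208333/3) × 74.023729 = 5.140537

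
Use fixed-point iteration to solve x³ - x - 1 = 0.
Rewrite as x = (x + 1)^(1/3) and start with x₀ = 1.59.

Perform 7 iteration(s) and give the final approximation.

Equation: x³ - x - 1 = 0
Fixed-point form: x = (x + 1)^(1/3)
x₀ = 1.59

x_1 = g(1.590000) = 1.373304
x_2 = g(1.373304) = 1.333883
x_3 = g(1.333883) = 1.326457
x_4 = g(1.326457) = 1.325048
x_5 = g(1.325048) = 1.324781
x_6 = g(1.324781) = 1.324730
x_7 = g(1.324730) = 1.324720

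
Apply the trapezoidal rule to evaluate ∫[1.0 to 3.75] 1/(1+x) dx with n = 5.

f(x) = 1/(1+x)
a = 1.0, b = 3.75, n = 5
h = (b - a)/n = 0.550000

Trapezoidal rule: (h/2)[f(x₀) + 2f(x₁) + 2f(x₂) + ... + f(xₙ)]

x_0 = 1.0000, f(x_0) = 0.500000, coefficient = 1
x_1 = 1.5500, f(x_1) = 0.392157, coefficient = 2
x_2 = 2.1000, f(x_2) = 0.322581, coefficient = 2
x_3 = 2.6500, f(x_3) = 0.273973, coefficient = 2
x_4 = 3.2000, f(x_4) = 0.238095, coefficient = 2
x_5 = 3.7500, f(x_5) = 0.210526, coefficient = 1

I ≈ (0.550000/2) × 3.164137 = 0.870138
Exact value: 0.864997
Error: 0.005140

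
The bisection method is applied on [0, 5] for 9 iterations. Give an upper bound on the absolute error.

Bisection error bound: |error| ≤ (b-a)/2^n
|error| ≤ (5 - 0)/2^9 = 5/2^9
|error| ≤ 0.0097656250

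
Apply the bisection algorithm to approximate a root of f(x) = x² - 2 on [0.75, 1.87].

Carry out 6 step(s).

f(x) = x² - 2
Initial interval: [0.75, 1.87]

Iteration 1:
  c_1 = (0.750000 + 1.870000)/2 = 1.310000
  f(c_1) = f(1.310000) = -0.283900
  f(a) × f(c) ≥ 0, new interval: [1.310000, 1.870000]
Iteration 2:
  c_2 = (1.310000 + 1.870000)/2 = 1.590000
  f(c_2) = f(1.590000) = 0.528100
  f(a) × f(c) < 0, new interval: [1.310000, 1.590000]
Iteration 3:
  c_3 = (1.310000 + 1.590000)/2 = 1.450000
  f(c_3) = f(1.450000) = 0.102500
  f(a) × f(c) < 0, new interval: [1.310000, 1.450000]
Iteration 4:
  c_4 = (1.310000 + 1.450000)/2 = 1.380000
  f(c_4) = f(1.380000) = -0.095600
  f(a) × f(c) ≥ 0, new interval: [1.380000, 1.450000]
Iteration 5:
  c_5 = (1.380000 + 1.450000)/2 = 1.415000
  f(c_5) = f(1.415000) = 0.002225
  f(a) × f(c) < 0, new interval: [1.380000, 1.415000]
Iteration 6:
  c_6 = (1.380000 + 1.415000)/2 = 1.397500
  f(c_6) = f(1.397500) = -0.046994
  f(a) × f(c) ≥ 0, new interval: [1.397500, 1.415000]

After 6 iteration(s), the approximation is c_6 = 1.397500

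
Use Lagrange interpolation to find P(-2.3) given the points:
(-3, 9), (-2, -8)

Lagrange interpolation formula:
P(x) = Σ yᵢ × Lᵢ(x)
where Lᵢ(x) = Π_{j≠i} (x - xⱼ)/(xᵢ - xⱼ)

L_0(-2.3) = (-2.3 - (-2))/(-3 - (-2)) = 0.300000
L_1(-2.3) = (-2.3 - (-3))/(-2 - (-3)) = 0.700000

P(-2.3) = 9×L_0(-2.3) + (-8)×L_1(-2.3)
P(-2.3) = -2.900000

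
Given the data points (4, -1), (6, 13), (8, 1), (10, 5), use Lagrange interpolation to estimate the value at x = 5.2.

Lagrange interpolation formula:
P(x) = Σ yᵢ × Lᵢ(x)
where Lᵢ(x) = Π_{j≠i} (x - xⱼ)/(xᵢ - xⱼ)

L_0(5.2) = (5.2 - 6)/(4 - 6) × (5.2 - 8)/(4 - 8) × (5.2 - 10)/(4 - 10) = 0.224000
L_1(5.2) = (5.2 - 4)/(6 - 4) × (5.2 - 8)/(6 - 8) × (5.2 - 10)/(6 - 10) = 1.008000
L_2(5.2) = (5.2 - 4)/(8 - 4) × (5.2 - 6)/(8 - 6) × (5.2 - 10)/(8 - 10) = -0.288000
L_3(5.2) = (5.2 - 4)/(10 - 4) × (5.2 - 6)/(10 - 6) × (5.2 - 8)/(10 - 8) = 0.056000

P(5.2) = (-1)×L_0(5.2) + 13×L_1(5.2) + 1×L_2(5.2) + 5×L_3(5.2)
P(5.2) = 12.872000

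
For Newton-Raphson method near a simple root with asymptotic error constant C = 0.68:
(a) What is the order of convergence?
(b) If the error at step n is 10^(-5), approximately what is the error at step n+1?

(a) Newton-Raphson has quadratic (order 2) convergence near simple roots.
    This means |e_{n+1}| ≈ C|e_n|².

(b) With |e_n| = 10^(-5) and C = 0.68:
    |e_{n+1}| ≈ 0.68 × (10^(-5))² = 0.68 × 10^(-10)

(a) 2 (quadratic); (b) |e_{n+1}| ≈ 6.800e-11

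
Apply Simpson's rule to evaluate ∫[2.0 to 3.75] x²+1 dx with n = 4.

f(x) = x²+1
a = 2.0, b = 3.75, n = 4
h = (b - a)/n = 0.437500

Simpson's rule: (h/3)[f(x₀) + 4f(x₁) + 2f(x₂) + ... + f(xₙ)]

x_0 = 2.0000, f(x_0) = 5.000000, coefficient = 1
x_1 = 2.4375, f(x_1) = 6.941406, coefficient = 4
x_2 = 2.8750, f(x_2) = 9.265625, coefficient = 2
x_3 = 3.3125, f(x_3) = 11.972656, coefficient = 4
x_4 = 3.7500, f(x_4) = 15.062500, coefficient = 1

I ≈ (0.437500/3) × 114.250000 = 16.661458
Exact value: 16.661458
Error: 0.000000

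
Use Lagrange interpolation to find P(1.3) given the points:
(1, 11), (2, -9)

Lagrange interpolation formula:
P(x) = Σ yᵢ × Lᵢ(x)
where Lᵢ(x) = Π_{j≠i} (x - xⱼ)/(xᵢ - xⱼ)

L_0(1.3) = (1.3 - 2)/(1 - 2) = 0.700000
L_1(1.3) = (1.3 - 1)/(2 - 1) = 0.300000

P(1.3) = 11×L_0(1.3) + (-9)×L_1(1.3)
P(1.3) = 5.000000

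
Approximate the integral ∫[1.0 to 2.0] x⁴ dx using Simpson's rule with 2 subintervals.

f(x) = x⁴
a = 1.0, b = 2.0, n = 2
h = (b - a)/n = 0.500000

Simpson's rule: (h/3)[f(x₀) + 4f(x₁) + 2f(x₂) + ... + f(xₙ)]

x_0 = 1.0000, f(x_0) = 1.000000, coefficient = 1
x_1 = 1.5000, f(x_1) = 5.062500, coefficient = 4
x_2 = 2.0000, f(x_2) = 16.000000, coefficient = 1

I ≈ (0.500000/3) × 37.250000 = 6.208333
Exact value: 6.200000
Error: 0.008333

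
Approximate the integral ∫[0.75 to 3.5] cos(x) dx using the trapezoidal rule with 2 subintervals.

f(x) = cos(x)
a = 0.75, b = 3.5, n = 2
h = (b - a)/n = 1.375000

Trapezoidal rule: (h/2)[f(x₀) + 2f(x₁) + 2f(x₂) + ... + f(xₙ)]

x_0 = 0.7500, f(x_0) = 0.731689, coefficient = 1
x_1 = 2.1250, f(x_1) = -0.526266, coefficient = 2
x_2 = 3.5000, f(x_2) = -0.936457, coefficient = 1

I ≈ (1.375000/2) × -1.257300 = -0.864394
Exact value: -1.032422
Error: 0.168028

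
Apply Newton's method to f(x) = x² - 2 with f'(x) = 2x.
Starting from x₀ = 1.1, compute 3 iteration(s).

f(x) = x² - 2
f'(x) = 2x
x₀ = 1.1

Newton-Raphson formula: x_{n+1} = x_n - f(x_n)/f'(x_n)

Iteration 1:
  f(1.100000) = -0.790000
  f'(1.100000) = 2.200000
  x_1 = 1.100000 - (-0.790000)/2.200000 = 1.459091
Iteration 2:
  f(1.459091) = 0.128946
  f'(1.459091) = 2.918182
  x_2 = 1.459091 - 0.128946/2.918182 = 1.414904
Iteration 3:
  f(1.414904) = 0.001953
  f'(1.414904) = 2.829807
  x_3 = 1.414904 - 0.001953/2.829807 = 1.414214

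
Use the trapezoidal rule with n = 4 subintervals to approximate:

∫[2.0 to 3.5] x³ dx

f(x) = x³
a = 2.0, b = 3.5, n = 4
h = (b - a)/n = 0.375000

Trapezoidal rule: (h/2)[f(x₀) + 2f(x₁) + 2f(x₂) + ... + f(xₙ)]

x_0 = 2.0000, f(x_0) = 8.000000, coefficient = 1
x_1 = 2.3750, f(x_1) = 13.396484, coefficient = 2
x_2 = 2.7500, f(x_2) = 20.796875, coefficient = 2
x_3 = 3.1250, f(x_3) = 30.517578, coefficient = 2
x_4 = 3.5000, f(x_4) = 42.875000, coefficient = 1

I ≈ (0.375000/2) × 180.296875 = 33.805664
Exact value: 33.515625
Error: 0.290039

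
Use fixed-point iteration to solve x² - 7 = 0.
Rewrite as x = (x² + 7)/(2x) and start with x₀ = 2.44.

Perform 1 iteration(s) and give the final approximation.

Equation: x² - 7 = 0
Fixed-point form: x = (x² + 7)/(2x)
x₀ = 2.44

x_1 = g(2.440000) = 2.654426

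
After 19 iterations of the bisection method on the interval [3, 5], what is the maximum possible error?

Bisection error bound: |error| ≤ (b-a)/2^n
|error| ≤ (5 - 3)/2^19 = 2/2^19
|error| ≤ 0.0000038147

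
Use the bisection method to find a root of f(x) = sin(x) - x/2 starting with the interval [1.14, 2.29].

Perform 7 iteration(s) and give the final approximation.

f(x) = sin(x) - x/2
Initial interval: [1.14, 2.29]

Iteration 1:
  c_1 = (1.140000 + 2.290000)/2 = 1.715000
  f(c_1) = f(1.715000) = 0.132121
  f(a) × f(c) ≥ 0, new interval: [1.715000, 2.290000]
Iteration 2:
  c_2 = (1.715000 + 2.290000)/2 = 2.002500
  f(c_2) = f(2.002500) = -0.092996
  f(a) × f(c) < 0, new interval: [1.715000, 2.002500]
Iteration 3:
  c_3 = (1.715000 + 2.002500)/2 = 1.858750
  f(c_3) = f(1.858750) = 0.029452
  f(a) × f(c) ≥ 0, new interval: [1.858750, 2.002500]
Iteration 4:
  c_4 = (1.858750 + 2.002500)/2 = 1.930625
  f(c_4) = f(1.930625) = -0.029355
  f(a) × f(c) < 0, new interval: [1.858750, 1.930625]
Iteration 5:
  c_5 = (1.858750 + 1.930625)/2 = 1.894687
  f(c_5) = f(1.894687) = 0.000660
  f(a) × f(c) ≥ 0, new interval: [1.894687, 1.930625]
Iteration 6:
  c_6 = (1.894687 + 1.930625)/2 = 1.912656
  f(c_6) = f(1.912656) = -0.014195
  f(a) × f(c) < 0, new interval: [1.894687, 1.912656]
Iteration 7:
  c_7 = (1.894687 + 1.912656)/2 = 1.903672
  f(c_7) = f(1.903672) = -0.006729
  f(a) × f(c) < 0, new interval: [1.894687, 1.903672]

After 7 iteration(s), the approximation is c_7 = 1.903672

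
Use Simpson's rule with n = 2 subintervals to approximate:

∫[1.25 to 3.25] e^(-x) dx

f(x) = e^(-x)
a = 1.25, b = 3.25, n = 2
h = (b - a)/n = 1.000000

Simpson's rule: (h/3)[f(x₀) + 4f(x₁) + 2f(x₂) + ... + f(xₙ)]

x_0 = 1.2500, f(x_0) = 0.286505, coefficient = 1
x_1 = 2.2500, f(x_1) = 0.105399, coefficient = 4
x_2 = 3.2500, f(x_2) = 0.038774, coefficient = 1

I ≈ (1.000000/3) × 0.746876 = 0.248959
Exact value: 0.247731
Error: 0.001228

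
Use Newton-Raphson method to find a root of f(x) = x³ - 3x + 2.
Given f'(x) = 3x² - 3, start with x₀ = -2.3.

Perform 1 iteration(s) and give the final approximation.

f(x) = x³ - 3x + 2
f'(x) = 3x² - 3
x₀ = -2.3

Newton-Raphson formula: x_{n+1} = x_n - f(x_n)/f'(x_n)

Iteration 1:
  f(-2.300000) = -3.267000
  f'(-2.300000) = 12.870000
  x_1 = -2.300000 - (-3.267000)/12.870000 = -2.046154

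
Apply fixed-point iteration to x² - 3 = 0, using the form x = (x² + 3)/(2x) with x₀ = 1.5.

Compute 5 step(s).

Equation: x² - 3 = 0
Fixed-point form: x = (x² + 3)/(2x)
x₀ = 1.5

x_1 = g(1.500000) = 1.750000
x_2 = g(1.750000) = 1.732143
x_3 = g(1.732143) = 1.732051
x_4 = g(1.732051) = 1.732051
x_5 = g(1.732051) = 1.732051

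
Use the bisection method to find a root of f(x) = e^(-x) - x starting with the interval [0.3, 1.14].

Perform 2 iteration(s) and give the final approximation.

f(x) = e^(-x) - x
Initial interval: [0.3, 1.14]

Iteration 1:
  c_1 = (0.300000 + 1.140000)/2 = 0.720000
  f(c_1) = f(0.720000) = -0.233248
  f(a) × f(c) < 0, new interval: [0.300000, 0.720000]
Iteration 2:
  c_2 = (0.300000 + 0.720000)/2 = 0.510000
  f(c_2) = f(0.510000) = 0.090496
  f(a) × f(c) ≥ 0, new interval: [0.510000, 0.720000]

After 2 iteration(s), the approximation is c_2 = 0.510000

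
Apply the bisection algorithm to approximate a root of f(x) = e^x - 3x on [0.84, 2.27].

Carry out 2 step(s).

f(x) = e^x - 3x
Initial interval: [0.84, 2.27]

Iteration 1:
  c_1 = (0.840000 + 2.270000)/2 = 1.555000
  f(c_1) = f(1.555000) = 0.070087
  f(a) × f(c) < 0, new interval: [0.840000, 1.555000]
Iteration 2:
  c_2 = (0.840000 + 1.555000)/2 = 1.197500
  f(c_2) = f(1.197500) = -0.280673
  f(a) × f(c) ≥ 0, new interval: [1.197500, 1.555000]

After 2 iteration(s), the approximation is c_2 = 1.197500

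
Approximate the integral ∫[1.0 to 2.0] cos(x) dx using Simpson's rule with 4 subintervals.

f(x) = cos(x)
a = 1.0, b = 2.0, n = 4
h = (b - a)/n = 0.250000

Simpson's rule: (h/3)[f(x₀) + 4f(x₁) + 2f(x₂) + ... + f(xₙ)]

x_0 = 1.0000, f(x_0) = 0.540302, coefficient = 1
x_1 = 1.2500, f(x_1) = 0.315322, coefficient = 4
x_2 = 1.5000, f(x_2) = 0.070737, coefficient = 2
x_3 = 1.7500, f(x_3) = -0.178246, coefficient = 4
x_4 = 2.0000, f(x_4) = -0.416147, coefficient = 1

I ≈ (0.250000/3) × 0.813935 = 0.067828
Exact value: 0.067826
Error: 0.000001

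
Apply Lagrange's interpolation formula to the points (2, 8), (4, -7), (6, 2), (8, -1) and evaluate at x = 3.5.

Lagrange interpolation formula:
P(x) = Σ yᵢ × Lᵢ(x)
where Lᵢ(x) = Π_{j≠i} (x - xⱼ)/(xᵢ - xⱼ)

L_0(3.5) = (3.5 - 4)/(2 - 4) × (3.5 - 6)/(2 - 6) × (3.5 - 8)/(2 - 8) = 0.117188
L_1(3.5) = (3.5 - 2)/(4 - 2) × (3.5 - 6)/(4 - 6) × (3.5 - 8)/(4 - 8) = 1.054688
L_2(3.5) = (3.5 - 2)/(6 - 2) × (3.5 - 4)/(6 - 4) × (3.5 - 8)/(6 - 8) = -0.210938
L_3(3.5) = (3.5 - 2)/(8 - 2) × (3.5 - 4)/(8 - 4) × (3.5 - 6)/(8 - 6) = 0.039062

P(3.5) = 8×L_0(3.5) + (-7)×L_1(3.5) + 2×L_2(3.5) + (-1)×L_3(3.5)
P(3.5) = -6.906250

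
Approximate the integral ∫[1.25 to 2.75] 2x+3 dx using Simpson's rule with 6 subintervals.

f(x) = 2x+3
a = 1.25, b = 2.75, n = 6
h = (b - a)/n = 0.250000

Simpson's rule: (h/3)[f(x₀) + 4f(x₁) + 2f(x₂) + ... + f(xₙ)]

x_0 = 1.2500, f(x_0) = 5.500000, coefficient = 1
x_1 = 1.5000, f(x_1) = 6.000000, coefficient = 4
x_2 = 1.7500, f(x_2) = 6.500000, coefficient = 2
x_3 = 2.0000, f(x_3) = 7.000000, coefficient = 4
x_4 = 2.2500, f(x_4) = 7.500000, coefficient = 2
x_5 = 2.5000, f(x_5) = 8.000000, coefficient = 4
x_6 = 2.7500, f(x_6) = 8.500000, coefficient = 1

I ≈ (0.250000/3) × 126.000000 = 10.500000
Exact value: 10.500000
Error: 0.000000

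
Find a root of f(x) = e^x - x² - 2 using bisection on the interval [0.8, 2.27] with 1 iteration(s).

f(x) = e^x - x² - 2
Initial interval: [0.8, 2.27]

Iteration 1:
  c_1 = (0.800000 + 2.270000)/2 = 1.535000
  f(c_1) = f(1.535000) = 0.285101
  f(a) × f(c) < 0, new interval: [0.800000, 1.535000]

After 1 iteration(s), the approximation is c_1 = 1.535000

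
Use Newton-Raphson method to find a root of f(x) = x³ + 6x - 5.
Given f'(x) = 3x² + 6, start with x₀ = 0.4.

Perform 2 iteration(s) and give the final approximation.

f(x) = x³ + 6x - 5
f'(x) = 3x² + 6
x₀ = 0.4

Newton-Raphson formula: x_{n+1} = x_n - f(x_n)/f'(x_n)

Iteration 1:
  f(0.400000) = -2.536000
  f'(0.400000) = 6.480000
  x_1 = 0.400000 - (-2.536000)/6.480000 = 0.791358
Iteration 2:
  f(0.791358) = 0.243734
  f'(0.791358) = 7.878743
  x_2 = 0.791358 - 0.243734/7.878743 = 0.760422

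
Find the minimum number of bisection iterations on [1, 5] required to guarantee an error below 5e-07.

We need (b-a)/2^n ≤ 5e-07
(5 - 1)/2^n ≤ 5e-07
4/2^n ≤ 5e-07
2^n ≥ 8000000
n ≥ log₂(8000000) = 22.93
n ≥ 23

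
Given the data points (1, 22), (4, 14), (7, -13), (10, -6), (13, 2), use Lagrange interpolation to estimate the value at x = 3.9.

Lagrange interpolation formula:
P(x) = Σ yᵢ × Lᵢ(x)
where Lᵢ(x) = Π_{j≠i} (x - xⱼ)/(xᵢ - xⱼ)

L_0(3.9) = (3.9 - 4)/(1 - 4) × (3.9 - 7)/(1 - 7) × (3.9 - 10)/(1 - 10) × (3.9 - 13)/(1 - 13) = 0.008852
L_1(3.9) = (3.9 - 1)/(4 - 1) × (3.9 - 7)/(4 - 7) × (3.9 - 10)/(4 - 10) × (3.9 - 13)/(4 - 13) = 1.026821
L_2(3.9) = (3.9 - 1)/(7 - 1) × (3.9 - 4)/(7 - 4) × (3.9 - 10)/(7 - 10) × (3.9 - 13)/(7 - 13) = -0.049685
L_3(3.9) = (3.9 - 1)/(10 - 1) × (3.9 - 4)/(10 - 4) × (3.9 - 7)/(10 - 7) × (3.9 - 13)/(10 - 13) = 0.016833
L_4(3.9) = (3.9 - 1)/(13 - 1) × (3.9 - 4)/(13 - 4) × (3.9 - 7)/(13 - 7) × (3.9 - 10)/(13 - 10) = -0.002821

P(3.9) = 22×L_0(3.9) + 14×L_1(3.9) + (-13)×L_2(3.9) + (-6)×L_3(3.9) + 2×L_4(3.9)
P(3.9) = 15.109496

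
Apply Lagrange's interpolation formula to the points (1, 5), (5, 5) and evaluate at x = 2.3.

Lagrange interpolation formula:
P(x) = Σ yᵢ × Lᵢ(x)
where Lᵢ(x) = Π_{j≠i} (x - xⱼ)/(xᵢ - xⱼ)

L_0(2.3) = (2.3 - 5)/(1 - 5) = 0.675000
L_1(2.3) = (2.3 - 1)/(5 - 1) = 0.325000

P(2.3) = 5×L_0(2.3) + 5×L_1(2.3)
P(2.3) = 5.000000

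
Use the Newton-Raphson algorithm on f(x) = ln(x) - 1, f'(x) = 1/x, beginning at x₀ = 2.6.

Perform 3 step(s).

f(x) = ln(x) - 1
f'(x) = 1/x
x₀ = 2.6

Newton-Raphson formula: x_{n+1} = x_n - f(x_n)/f'(x_n)

Iteration 1:
  f(2.600000) = -0.044489
  f'(2.600000) = 0.384615
  x_1 = 2.600000 - (-0.044489)/0.384615 = 2.715670
Iteration 2:
  f(2.715670) = -0.000961
  f'(2.715670) = 0.368233
  x_2 = 2.715670 - (-0.000961)/0.368233 = 2.718281
Iteration 3:
  f(2.718281) = 0.000000
  f'(2.718281) = 0.367880
  x_3 = 2.718281 - 0.000000/0.367880 = 2.718282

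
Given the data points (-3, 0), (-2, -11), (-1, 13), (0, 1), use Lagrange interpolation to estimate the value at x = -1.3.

Lagrange interpolation formula:
P(x) = Σ yᵢ × Lᵢ(x)
where Lᵢ(x) = Π_{j≠i} (x - xⱼ)/(xᵢ - xⱼ)

L_0(-1.3) = (-1.3 - (-2))/(-3 - (-2)) × (-1.3 - (-1))/(-3 - (-1)) × (-1.3 - 0)/(-3 - 0) = -0.045500
L_1(-1.3) = (-1.3 - (-3))/(-2 - (-3)) × (-1.3 - (-1))/(-2 - (-1)) × (-1.3 - 0)/(-2 - 0) = 0.331500
L_2(-1.3) = (-1.3 - (-3))/(-1 - (-3)) × (-1.3 - (-2))/(-1 - (-2)) × (-1.3 - 0)/(-1 - 0) = 0.773500
L_3(-1.3) = (-1.3 - (-3))/(0 - (-3)) × (-1.3 - (-2))/(0 - (-2)) × (-1.3 - (-1))/(0 - (-1)) = -0.059500

P(-1.3) = 0×L_0(-1.3) + (-11)×L_1(-1.3) + 13×L_2(-1.3) + 1×L_3(-1.3)
P(-1.3) = 6.349500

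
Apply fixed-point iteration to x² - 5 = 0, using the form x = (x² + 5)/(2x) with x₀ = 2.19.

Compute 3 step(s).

Equation: x² - 5 = 0
Fixed-point form: x = (x² + 5)/(2x)
x₀ = 2.19

x_1 = g(2.190000) = 2.236553
x_2 = g(2.236553) = 2.236068
x_3 = g(2.236068) = 2.236068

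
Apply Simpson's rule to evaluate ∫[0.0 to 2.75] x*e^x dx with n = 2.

f(x) = x*e^x
a = 0.0, b = 2.75, n = 2
h = (b - a)/n = 1.375000

Simpson's rule: (h/3)[f(x₀) + 4f(x₁) + 2f(x₂) + ... + f(xₙ)]

x_0 = 0.0000, f(x_0) = 0.000000, coefficient = 1
x_1 = 1.3750, f(x_1) = 5.438230, coefficient = 4
x_2 = 2.7500, f(x_2) = 43.017238, coefficient = 1

I ≈ (1.375000/3) × 64.770160 = 29.686323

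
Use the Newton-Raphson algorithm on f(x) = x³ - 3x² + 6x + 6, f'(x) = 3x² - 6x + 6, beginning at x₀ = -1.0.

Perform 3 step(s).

f(x) = x³ - 3x² + 6x + 6
f'(x) = 3x² - 6x + 6
x₀ = -1.0

Newton-Raphson formula: x_{n+1} = x_n - f(x_n)/f'(x_n)

Iteration 1:
  f(-1.000000) = -4.000000
  f'(-1.000000) = 15.000000
  x_1 = -1.000000 - (-4.000000)/15.000000 = -0.733333
Iteration 2:
  f(-0.733333) = -0.407704
  f'(-0.733333) = 12.013333
  x_2 = -0.733333 - (-0.407704)/12.013333 = -0.699396
Iteration 3:
  f(-0.699396) = -0.005950
  f'(-0.699396) = 11.663838
  x_3 = -0.699396 - (-0.005950)/11.663838 = -0.698886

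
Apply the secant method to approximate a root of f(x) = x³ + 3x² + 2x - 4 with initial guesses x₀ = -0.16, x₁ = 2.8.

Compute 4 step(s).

f(x) = x³ + 3x² + 2x - 4
x₀ = -0.16, x₁ = 2.8

Secant formula: x_{n+1} = x_n - f(x_n)(x_n - x_{n-1})/(f(x_n) - f(x_{n-1}))

Iteration 1:
  f(-0.160000) = -4.247296
  f(2.800000) = 47.072000
  x_2 = 2.800000 - 47.072000×(2.800000 - (-0.160000))/(47.072000 - (-4.247296))
       = 0.084976
Iteration 2:
  f(2.800000) = 47.072000
  f(0.084976) = -3.807772
  x_3 = 0.084976 - (-3.807772)×(0.084976 - 2.800000)/(-3.807772 - 47.072000)
       = 0.288165
Iteration 3:
  f(0.084976) = -3.807772
  f(0.288165) = -3.150625
  x_4 = 0.288165 - (-3.150625)×(0.288165 - 0.084976)/(-3.150625 - (-3.807772))
       = 1.262333
Iteration 4:
  f(0.288165) = -3.150625
  f(1.262333) = 5.316630
  x_5 = 1.262333 - 5.316630×(1.262333 - 0.288165)/(5.316630 - (-3.150625))
       = 0.650648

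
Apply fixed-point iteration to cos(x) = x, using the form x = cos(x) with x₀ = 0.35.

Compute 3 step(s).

Equation: cos(x) = x
Fixed-point form: x = cos(x)
x₀ = 0.35

x_1 = g(0.350000) = 0.939373
x_2 = g(0.939373) = 0.590294
x_3 = g(0.590294) = 0.830777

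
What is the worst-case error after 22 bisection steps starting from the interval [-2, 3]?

Bisection error bound: |error| ≤ (b-a)/2^n
|error| ≤ (3 - (-2))/2^22 = 5/2^22
|error| ≤ 0.0000011921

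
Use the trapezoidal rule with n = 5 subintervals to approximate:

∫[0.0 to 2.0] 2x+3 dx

f(x) = 2x+3
a = 0.0, b = 2.0, n = 5
h = (b - a)/n = 0.400000

Trapezoidal rule: (h/2)[f(x₀) + 2f(x₁) + 2f(x₂) + ... + f(xₙ)]

x_0 = 0.0000, f(x_0) = 3.000000, coefficient = 1
x_1 = 0.4000, f(x_1) = 3.800000, coefficient = 2
x_2 = 0.8000, f(x_2) = 4.600000, coefficient = 2
x_3 = 1.2000, f(x_3) = 5.400000, coefficient = 2
x_4 = 1.6000, f(x_4) = 6.200000, coefficient = 2
x_5 = 2.0000, f(x_5) = 7.000000, coefficient = 1

I ≈ (0.400000/2) × 50.000000 = 10.000000
Exact value: 10.000000
Error: 0.000000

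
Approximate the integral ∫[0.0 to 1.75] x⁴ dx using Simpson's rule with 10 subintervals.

f(x) = x⁴
a = 0.0, b = 1.75, n = 10
h = (b - a)/n = 0.175000

Simpson's rule: (h/3)[f(x₀) + 4f(x₁) + 2f(x₂) + ... + f(xₙ)]

x_0 = 0.0000, f(x_0) = 0.000000, coefficient = 1
x_1 = 0.1750, f(x_1) = 0.000938, coefficient = 4
x_2 = 0.3500, f(x_2) = 0.015006, coefficient = 2
x_3 = 0.5250, f(x_3) = 0.075969, coefficient = 4
x_4 = 0.7000, f(x_4) = 0.240100, coefficient = 2
x_5 = 0.8750, f(x_5) = 0.586182, coefficient = 4
x_6 = 1.0500, f(x_6) = 1.215506, coefficient = 2
x_7 = 1.2250, f(x_7) = 2.251875, coefficient = 4
x_8 = 1.4000, f(x_8) = 3.841600, coefficient = 2
x_9 = 1.5750, f(x_9) = 6.153500, coefficient = 4
x_10 = 1.7500, f(x_10) = 9.378906, coefficient = 1

I ≈ (0.175000/3) × 56.277189 = 3.282836
Exact value: 3.282617
Error: 0.000219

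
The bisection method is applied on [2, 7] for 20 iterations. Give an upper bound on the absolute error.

Bisection error bound: |error| ≤ (b-a)/2^n
|error| ≤ (7 - 2)/2^20 = 5/2^20
|error| ≤ 0.0000047684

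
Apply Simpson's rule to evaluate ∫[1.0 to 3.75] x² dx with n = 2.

f(x) = x²
a = 1.0, b = 3.75, n = 2
h = (b - a)/n = 1.375000

Simpson's rule: (h/3)[f(x₀) + 4f(x₁) + 2f(x₂) + ... + f(xₙ)]

x_0 = 1.0000, f(x_0) = 1.000000, coefficient = 1
x_1 = 2.3750, f(x_1) = 5.640625, coefficient = 4
x_2 = 3.7500, f(x_2) = 14.062500, coefficient = 1

I ≈ (1.375000/3) × 37.625000 = 17.244792
Exact value: 17.244792
Error: 0.000000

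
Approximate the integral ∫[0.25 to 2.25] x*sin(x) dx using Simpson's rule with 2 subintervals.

f(x) = x*sin(x)
a = 0.25, b = 2.25, n = 2
h = (b - a)/n = 1.000000

Simpson's rule: (h/3)[f(x₀) + 4f(x₁) + 2f(x₂) + ... + f(xₙ)]

x_0 = 0.2500, f(x_0) = 0.061851, coefficient = 1
x_1 = 1.2500, f(x_1) = 1.186231, coefficient = 4
x_2 = 2.2500, f(x_2) = 1.750665, coefficient = 1

I ≈ (1.000000/3) × 6.557439 = 2.185813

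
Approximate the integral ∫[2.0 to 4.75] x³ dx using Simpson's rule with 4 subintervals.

f(x) = x³
a = 2.0, b = 4.75, n = 4
h = (b - a)/n = 0.687500

Simpson's rule: (h/3)[f(x₀) + 4f(x₁) + 2f(x₂) + ... + f(xₙ)]

x_0 = 2.0000, f(x_0) = 8.000000, coefficient = 1
x_1 = 2.6875, f(x_1) = 19.410889, coefficient = 4
x_2 = 3.3750, f(x_2) = 38.443359, coefficient = 2
x_3 = 4.0625, f(x_3) = 67.047119, coefficient = 4
x_4 = 4.7500, f(x_4) = 107.171875, coefficient = 1

I ≈ (0.687500/3) × 537.890625 = 123.266602
Exact value: 123.266602
Error: 0.000000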